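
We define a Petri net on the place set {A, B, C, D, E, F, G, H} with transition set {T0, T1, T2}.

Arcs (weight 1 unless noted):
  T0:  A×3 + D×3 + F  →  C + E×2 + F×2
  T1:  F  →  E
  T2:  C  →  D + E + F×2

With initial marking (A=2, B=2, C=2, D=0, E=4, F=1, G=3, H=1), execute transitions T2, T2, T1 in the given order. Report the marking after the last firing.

step 1: fire T2:  (A=2, B=2, C=2, D=0, E=4, F=1, G=3, H=1) → (A=2, B=2, C=1, D=1, E=5, F=3, G=3, H=1)
step 2: fire T2:  (A=2, B=2, C=1, D=1, E=5, F=3, G=3, H=1) → (A=2, B=2, C=0, D=2, E=6, F=5, G=3, H=1)
step 3: fire T1:  (A=2, B=2, C=0, D=2, E=6, F=5, G=3, H=1) → (A=2, B=2, C=0, D=2, E=7, F=4, G=3, H=1)

(A=2, B=2, C=0, D=2, E=7, F=4, G=3, H=1)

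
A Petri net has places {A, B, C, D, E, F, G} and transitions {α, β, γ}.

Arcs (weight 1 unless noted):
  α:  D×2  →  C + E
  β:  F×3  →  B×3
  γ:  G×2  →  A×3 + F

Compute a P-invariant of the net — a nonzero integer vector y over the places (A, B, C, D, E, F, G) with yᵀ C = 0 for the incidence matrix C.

Incidence matrix C (rows=places, cols=transitions):
        α    β    γ
    A   0    0    3
    B   0    3    0
    C   1    0    0
    D  -2    0    0
    E   1    0    0
    F   0   -3    1
    G   0    0   -2

Candidate y = [0, 0, 2, 1, 0, 0, 0]; check y·C column-wise:
  col α: 2·1 + 1·-2 + 0·1 = 0
  col β: 0·3 + 2·0 + 1·0 + 0·-3 = 0
  col γ: 0·3 + 2·0 + 1·0 + 0·1 + 0·-2 = 0

y = (A:0, B:0, C:2, D:1, E:0, F:0, G:0)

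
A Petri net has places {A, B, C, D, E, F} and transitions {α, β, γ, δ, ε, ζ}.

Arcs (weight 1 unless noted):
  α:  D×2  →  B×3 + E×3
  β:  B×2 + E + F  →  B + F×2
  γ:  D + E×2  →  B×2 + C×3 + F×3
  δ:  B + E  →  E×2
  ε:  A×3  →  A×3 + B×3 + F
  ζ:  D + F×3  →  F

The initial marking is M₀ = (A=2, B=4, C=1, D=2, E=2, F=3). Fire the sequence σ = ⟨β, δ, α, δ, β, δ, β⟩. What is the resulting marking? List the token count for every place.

step 1: fire β:  (A=2, B=4, C=1, D=2, E=2, F=3) → (A=2, B=3, C=1, D=2, E=1, F=4)
step 2: fire δ:  (A=2, B=3, C=1, D=2, E=1, F=4) → (A=2, B=2, C=1, D=2, E=2, F=4)
step 3: fire α:  (A=2, B=2, C=1, D=2, E=2, F=4) → (A=2, B=5, C=1, D=0, E=5, F=4)
step 4: fire δ:  (A=2, B=5, C=1, D=0, E=5, F=4) → (A=2, B=4, C=1, D=0, E=6, F=4)
step 5: fire β:  (A=2, B=4, C=1, D=0, E=6, F=4) → (A=2, B=3, C=1, D=0, E=5, F=5)
step 6: fire δ:  (A=2, B=3, C=1, D=0, E=5, F=5) → (A=2, B=2, C=1, D=0, E=6, F=5)
step 7: fire β:  (A=2, B=2, C=1, D=0, E=6, F=5) → (A=2, B=1, C=1, D=0, E=5, F=6)

(A=2, B=1, C=1, D=0, E=5, F=6)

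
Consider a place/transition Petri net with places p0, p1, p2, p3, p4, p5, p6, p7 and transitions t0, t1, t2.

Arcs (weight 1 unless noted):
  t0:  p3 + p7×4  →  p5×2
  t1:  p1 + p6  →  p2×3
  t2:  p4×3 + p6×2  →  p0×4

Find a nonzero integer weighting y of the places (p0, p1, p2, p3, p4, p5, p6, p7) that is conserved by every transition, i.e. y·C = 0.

Incidence matrix C (rows=places, cols=transitions):
       t0   t1   t2
   p0   0    0    4
   p1   0   -1    0
   p2   0    3    0
   p3  -1    0    0
   p4   0    0   -3
   p5   2    0    0
   p6   0   -1   -2
   p7  -4    0    0

Candidate y = [0, 3, 1, 0, 0, 0, 0, 0]; check y·C column-wise:
  col t0: 3·0 + 1·0 + 0·-1 + 0·2 + 0·-4 = 0
  col t1: 3·-1 + 1·3 + 0·-1 = 0
  col t2: 0·4 + 3·0 + 1·0 + 0·-3 + 0·-2 = 0

y = (p0:0, p1:3, p2:1, p3:0, p4:0, p5:0, p6:0, p7:0)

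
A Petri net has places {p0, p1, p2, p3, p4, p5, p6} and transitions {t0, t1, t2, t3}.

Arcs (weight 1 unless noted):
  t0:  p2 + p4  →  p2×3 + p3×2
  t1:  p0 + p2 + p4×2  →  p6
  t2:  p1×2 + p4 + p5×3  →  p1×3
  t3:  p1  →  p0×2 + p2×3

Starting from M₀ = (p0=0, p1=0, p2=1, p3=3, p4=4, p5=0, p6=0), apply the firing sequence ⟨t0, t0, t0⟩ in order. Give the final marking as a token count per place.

(p0=0, p1=0, p2=7, p3=9, p4=1, p5=0, p6=0)

step 1: fire t0:  (p0=0, p1=0, p2=1, p3=3, p4=4, p5=0, p6=0) → (p0=0, p1=0, p2=3, p3=5, p4=3, p5=0, p6=0)
step 2: fire t0:  (p0=0, p1=0, p2=3, p3=5, p4=3, p5=0, p6=0) → (p0=0, p1=0, p2=5, p3=7, p4=2, p5=0, p6=0)
step 3: fire t0:  (p0=0, p1=0, p2=5, p3=7, p4=2, p5=0, p6=0) → (p0=0, p1=0, p2=7, p3=9, p4=1, p5=0, p6=0)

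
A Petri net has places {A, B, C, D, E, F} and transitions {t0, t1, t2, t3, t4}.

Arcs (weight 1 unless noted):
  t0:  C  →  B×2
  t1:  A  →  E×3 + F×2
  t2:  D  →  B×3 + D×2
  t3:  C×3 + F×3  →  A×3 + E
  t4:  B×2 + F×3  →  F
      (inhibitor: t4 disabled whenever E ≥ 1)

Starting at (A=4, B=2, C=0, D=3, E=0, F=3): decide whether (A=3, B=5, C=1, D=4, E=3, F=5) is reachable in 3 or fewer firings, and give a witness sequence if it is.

NO — not reachable within 3 firings

depth 0: 1 marking
depth 1: 4 markings reached so far
depth 2: 9 markings reached so far
depth 3: 16 markings reached so far
target is not among the 16 markings reachable within 3 steps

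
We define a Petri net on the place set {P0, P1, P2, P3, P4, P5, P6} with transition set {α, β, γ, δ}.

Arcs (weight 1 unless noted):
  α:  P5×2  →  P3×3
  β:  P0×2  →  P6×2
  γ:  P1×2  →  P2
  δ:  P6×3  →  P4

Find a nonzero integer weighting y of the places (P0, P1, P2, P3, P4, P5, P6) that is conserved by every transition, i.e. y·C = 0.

Incidence matrix C (rows=places, cols=transitions):
        α    β    γ    δ
   P0   0   -2    0    0
   P1   0    0   -2    0
   P2   0    0    1    0
   P3   3    0    0    0
   P4   0    0    0    1
   P5  -2    0    0    0
   P6   0    2    0   -3

Candidate y = [0, 1, 2, 0, 0, 0, 0]; check y·C column-wise:
  col α: 1·0 + 2·0 + 0·3 + 0·-2 = 0
  col β: 0·-2 + 1·0 + 2·0 + 0·2 = 0
  col γ: 1·-2 + 2·1 = 0
  col δ: 1·0 + 2·0 + 0·1 + 0·-3 = 0

y = (P0:0, P1:1, P2:2, P3:0, P4:0, P5:0, P6:0)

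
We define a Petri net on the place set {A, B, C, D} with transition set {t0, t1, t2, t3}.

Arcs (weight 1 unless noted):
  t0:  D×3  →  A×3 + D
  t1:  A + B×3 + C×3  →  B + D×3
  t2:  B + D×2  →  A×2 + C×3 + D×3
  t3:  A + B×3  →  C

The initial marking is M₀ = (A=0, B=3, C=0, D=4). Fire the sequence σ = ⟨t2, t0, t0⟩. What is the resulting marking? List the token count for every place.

step 1: fire t2:  (A=0, B=3, C=0, D=4) → (A=2, B=2, C=3, D=5)
step 2: fire t0:  (A=2, B=2, C=3, D=5) → (A=5, B=2, C=3, D=3)
step 3: fire t0:  (A=5, B=2, C=3, D=3) → (A=8, B=2, C=3, D=1)

(A=8, B=2, C=3, D=1)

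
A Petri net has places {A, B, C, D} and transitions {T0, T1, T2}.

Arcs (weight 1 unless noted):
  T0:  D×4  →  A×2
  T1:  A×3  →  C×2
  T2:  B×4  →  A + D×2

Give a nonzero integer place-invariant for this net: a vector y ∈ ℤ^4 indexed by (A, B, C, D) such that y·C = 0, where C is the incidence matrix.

y = (A:2, B:1, C:3, D:1)

Incidence matrix C (rows=places, cols=transitions):
       T0   T1   T2
    A   2   -3    1
    B   0    0   -4
    C   0    2    0
    D  -4    0    2

Candidate y = [2, 1, 3, 1]; check y·C column-wise:
  col T0: 2·2 + 1·0 + 3·0 + 1·-4 = 0
  col T1: 2·-3 + 1·0 + 3·2 + 1·0 = 0
  col T2: 2·1 + 1·-4 + 3·0 + 1·2 = 0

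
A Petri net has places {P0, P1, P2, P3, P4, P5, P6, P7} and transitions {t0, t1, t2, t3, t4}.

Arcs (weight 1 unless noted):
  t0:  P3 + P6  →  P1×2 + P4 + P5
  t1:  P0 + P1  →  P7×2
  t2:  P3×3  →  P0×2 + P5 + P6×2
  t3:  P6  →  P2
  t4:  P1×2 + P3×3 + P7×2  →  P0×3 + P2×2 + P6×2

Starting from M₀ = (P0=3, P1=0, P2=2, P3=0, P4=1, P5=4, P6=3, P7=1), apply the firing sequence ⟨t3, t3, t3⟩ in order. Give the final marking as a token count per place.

step 1: fire t3:  (P0=3, P1=0, P2=2, P3=0, P4=1, P5=4, P6=3, P7=1) → (P0=3, P1=0, P2=3, P3=0, P4=1, P5=4, P6=2, P7=1)
step 2: fire t3:  (P0=3, P1=0, P2=3, P3=0, P4=1, P5=4, P6=2, P7=1) → (P0=3, P1=0, P2=4, P3=0, P4=1, P5=4, P6=1, P7=1)
step 3: fire t3:  (P0=3, P1=0, P2=4, P3=0, P4=1, P5=4, P6=1, P7=1) → (P0=3, P1=0, P2=5, P3=0, P4=1, P5=4, P6=0, P7=1)

(P0=3, P1=0, P2=5, P3=0, P4=1, P5=4, P6=0, P7=1)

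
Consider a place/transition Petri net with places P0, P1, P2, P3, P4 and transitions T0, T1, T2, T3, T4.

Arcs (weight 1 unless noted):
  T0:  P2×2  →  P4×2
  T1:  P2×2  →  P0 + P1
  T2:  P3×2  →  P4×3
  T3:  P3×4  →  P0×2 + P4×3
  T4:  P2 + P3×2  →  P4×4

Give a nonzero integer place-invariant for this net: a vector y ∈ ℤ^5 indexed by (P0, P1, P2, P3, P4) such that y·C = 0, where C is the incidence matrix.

Incidence matrix C (rows=places, cols=transitions):
       T0   T1   T2   T3   T4
   P0   0    1    0    2    0
   P1   0    1    0    0    0
   P2  -2   -2    0    0   -1
   P3   0    0   -2   -4   -2
   P4   2    0    3    3    4

Candidate y = [3, 1, 2, 3, 2]; check y·C column-wise:
  col T0: 3·0 + 1·0 + 2·-2 + 3·0 + 2·2 = 0
  col T1: 3·1 + 1·1 + 2·-2 + 3·0 + 2·0 = 0
  col T2: 3·0 + 1·0 + 2·0 + 3·-2 + 2·3 = 0
  col T3: 3·2 + 1·0 + 2·0 + 3·-4 + 2·3 = 0
  col T4: 3·0 + 1·0 + 2·-1 + 3·-2 + 2·4 = 0

y = (P0:3, P1:1, P2:2, P3:3, P4:2)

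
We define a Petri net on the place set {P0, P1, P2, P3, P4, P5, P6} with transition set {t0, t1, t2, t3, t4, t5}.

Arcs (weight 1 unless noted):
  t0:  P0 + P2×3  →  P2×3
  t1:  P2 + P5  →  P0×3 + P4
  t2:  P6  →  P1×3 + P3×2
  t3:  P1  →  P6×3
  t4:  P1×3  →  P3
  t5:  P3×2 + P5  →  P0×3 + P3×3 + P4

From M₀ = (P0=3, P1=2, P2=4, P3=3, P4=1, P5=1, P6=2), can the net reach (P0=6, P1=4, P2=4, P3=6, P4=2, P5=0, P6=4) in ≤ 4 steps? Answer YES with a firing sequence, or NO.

YES — reachable via ⟨t2, t3, t5⟩ (3 firings)

step 1: fire t2:  (P0=3, P1=2, P2=4, P3=3, P4=1, P5=1, P6=2) → (P0=3, P1=5, P2=4, P3=5, P4=1, P5=1, P6=1)
step 2: fire t3:  (P0=3, P1=5, P2=4, P3=5, P4=1, P5=1, P6=1) → (P0=3, P1=4, P2=4, P3=5, P4=1, P5=1, P6=4)
step 3: fire t5:  (P0=3, P1=4, P2=4, P3=5, P4=1, P5=1, P6=4) → (P0=6, P1=4, P2=4, P3=6, P4=2, P5=0, P6=4)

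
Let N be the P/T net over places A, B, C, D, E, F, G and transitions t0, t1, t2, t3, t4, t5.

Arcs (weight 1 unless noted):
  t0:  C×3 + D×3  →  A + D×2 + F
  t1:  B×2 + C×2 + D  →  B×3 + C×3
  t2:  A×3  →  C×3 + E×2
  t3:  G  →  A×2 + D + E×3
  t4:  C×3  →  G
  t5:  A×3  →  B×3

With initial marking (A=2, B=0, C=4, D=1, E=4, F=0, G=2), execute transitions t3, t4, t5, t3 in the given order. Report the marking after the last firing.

step 1: fire t3:  (A=2, B=0, C=4, D=1, E=4, F=0, G=2) → (A=4, B=0, C=4, D=2, E=7, F=0, G=1)
step 2: fire t4:  (A=4, B=0, C=4, D=2, E=7, F=0, G=1) → (A=4, B=0, C=1, D=2, E=7, F=0, G=2)
step 3: fire t5:  (A=4, B=0, C=1, D=2, E=7, F=0, G=2) → (A=1, B=3, C=1, D=2, E=7, F=0, G=2)
step 4: fire t3:  (A=1, B=3, C=1, D=2, E=7, F=0, G=2) → (A=3, B=3, C=1, D=3, E=10, F=0, G=1)

(A=3, B=3, C=1, D=3, E=10, F=0, G=1)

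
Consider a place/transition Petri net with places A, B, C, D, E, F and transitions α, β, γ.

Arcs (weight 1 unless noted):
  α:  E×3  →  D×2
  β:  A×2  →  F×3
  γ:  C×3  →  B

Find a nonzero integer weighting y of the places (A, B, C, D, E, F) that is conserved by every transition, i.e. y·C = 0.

Incidence matrix C (rows=places, cols=transitions):
        α    β    γ
    A   0   -2    0
    B   0    0    1
    C   0    0   -3
    D   2    0    0
    E  -3    0    0
    F   0    3    0

Candidate y = [0, 3, 1, 0, 0, 0]; check y·C column-wise:
  col α: 3·0 + 1·0 + 0·2 + 0·-3 = 0
  col β: 0·-2 + 3·0 + 1·0 + 0·3 = 0
  col γ: 3·1 + 1·-3 = 0

y = (A:0, B:3, C:1, D:0, E:0, F:0)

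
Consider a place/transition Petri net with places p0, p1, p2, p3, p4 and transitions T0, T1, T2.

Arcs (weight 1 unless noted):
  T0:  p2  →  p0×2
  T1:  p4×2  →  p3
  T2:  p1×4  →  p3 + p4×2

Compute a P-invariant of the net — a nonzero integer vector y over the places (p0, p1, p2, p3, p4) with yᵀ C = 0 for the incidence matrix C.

y = (p0:1, p1:0, p2:2, p3:0, p4:0)

Incidence matrix C (rows=places, cols=transitions):
       T0   T1   T2
   p0   2    0    0
   p1   0    0   -4
   p2  -1    0    0
   p3   0    1    1
   p4   0   -2    2

Candidate y = [1, 0, 2, 0, 0]; check y·C column-wise:
  col T0: 1·2 + 2·-1 = 0
  col T1: 1·0 + 2·0 + 0·1 + 0·-2 = 0
  col T2: 1·0 + 0·-4 + 2·0 + 0·1 + 0·2 = 0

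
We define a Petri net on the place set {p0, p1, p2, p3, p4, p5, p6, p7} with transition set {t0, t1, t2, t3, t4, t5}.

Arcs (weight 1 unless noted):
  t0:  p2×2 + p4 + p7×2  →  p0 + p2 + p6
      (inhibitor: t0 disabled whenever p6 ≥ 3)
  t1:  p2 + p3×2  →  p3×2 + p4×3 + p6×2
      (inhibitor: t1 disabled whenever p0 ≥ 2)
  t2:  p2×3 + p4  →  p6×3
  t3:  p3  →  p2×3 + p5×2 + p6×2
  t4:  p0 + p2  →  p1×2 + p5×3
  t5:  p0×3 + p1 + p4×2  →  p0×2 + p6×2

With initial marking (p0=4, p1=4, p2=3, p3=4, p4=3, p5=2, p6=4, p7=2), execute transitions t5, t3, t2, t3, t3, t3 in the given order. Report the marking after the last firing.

(p0=3, p1=3, p2=12, p3=0, p4=0, p5=10, p6=17, p7=2)

step 1: fire t5:  (p0=4, p1=4, p2=3, p3=4, p4=3, p5=2, p6=4, p7=2) → (p0=3, p1=3, p2=3, p3=4, p4=1, p5=2, p6=6, p7=2)
step 2: fire t3:  (p0=3, p1=3, p2=3, p3=4, p4=1, p5=2, p6=6, p7=2) → (p0=3, p1=3, p2=6, p3=3, p4=1, p5=4, p6=8, p7=2)
step 3: fire t2:  (p0=3, p1=3, p2=6, p3=3, p4=1, p5=4, p6=8, p7=2) → (p0=3, p1=3, p2=3, p3=3, p4=0, p5=4, p6=11, p7=2)
step 4: fire t3:  (p0=3, p1=3, p2=3, p3=3, p4=0, p5=4, p6=11, p7=2) → (p0=3, p1=3, p2=6, p3=2, p4=0, p5=6, p6=13, p7=2)
step 5: fire t3:  (p0=3, p1=3, p2=6, p3=2, p4=0, p5=6, p6=13, p7=2) → (p0=3, p1=3, p2=9, p3=1, p4=0, p5=8, p6=15, p7=2)
step 6: fire t3:  (p0=3, p1=3, p2=9, p3=1, p4=0, p5=8, p6=15, p7=2) → (p0=3, p1=3, p2=12, p3=0, p4=0, p5=10, p6=17, p7=2)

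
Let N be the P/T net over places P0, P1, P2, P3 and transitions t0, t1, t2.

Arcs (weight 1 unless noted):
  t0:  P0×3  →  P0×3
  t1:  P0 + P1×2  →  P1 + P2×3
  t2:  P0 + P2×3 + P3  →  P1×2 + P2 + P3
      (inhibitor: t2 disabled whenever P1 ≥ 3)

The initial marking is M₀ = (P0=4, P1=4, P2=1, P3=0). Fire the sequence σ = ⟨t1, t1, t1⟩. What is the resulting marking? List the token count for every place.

(P0=1, P1=1, P2=10, P3=0)

step 1: fire t1:  (P0=4, P1=4, P2=1, P3=0) → (P0=3, P1=3, P2=4, P3=0)
step 2: fire t1:  (P0=3, P1=3, P2=4, P3=0) → (P0=2, P1=2, P2=7, P3=0)
step 3: fire t1:  (P0=2, P1=2, P2=7, P3=0) → (P0=1, P1=1, P2=10, P3=0)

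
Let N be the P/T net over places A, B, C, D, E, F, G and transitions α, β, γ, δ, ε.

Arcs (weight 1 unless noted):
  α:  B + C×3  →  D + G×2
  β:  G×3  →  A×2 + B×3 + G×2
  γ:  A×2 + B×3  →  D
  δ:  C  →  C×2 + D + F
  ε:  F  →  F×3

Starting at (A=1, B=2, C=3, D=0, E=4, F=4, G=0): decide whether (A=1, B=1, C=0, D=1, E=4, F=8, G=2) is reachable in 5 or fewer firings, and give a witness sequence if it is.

step 1: fire α:  (A=1, B=2, C=3, D=0, E=4, F=4, G=0) → (A=1, B=1, C=0, D=1, E=4, F=4, G=2)
step 2: fire ε:  (A=1, B=1, C=0, D=1, E=4, F=4, G=2) → (A=1, B=1, C=0, D=1, E=4, F=6, G=2)
step 3: fire ε:  (A=1, B=1, C=0, D=1, E=4, F=6, G=2) → (A=1, B=1, C=0, D=1, E=4, F=8, G=2)

YES — reachable via ⟨α, ε, ε⟩ (3 firings)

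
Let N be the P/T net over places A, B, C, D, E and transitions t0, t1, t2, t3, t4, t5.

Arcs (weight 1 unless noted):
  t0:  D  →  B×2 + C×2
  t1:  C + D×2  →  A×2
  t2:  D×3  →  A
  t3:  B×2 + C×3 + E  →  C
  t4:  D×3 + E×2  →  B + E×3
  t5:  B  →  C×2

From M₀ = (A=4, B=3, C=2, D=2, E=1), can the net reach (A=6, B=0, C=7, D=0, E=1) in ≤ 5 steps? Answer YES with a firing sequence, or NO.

YES — reachable via ⟨t1, t5, t5, t5⟩ (4 firings)

step 1: fire t1:  (A=4, B=3, C=2, D=2, E=1) → (A=6, B=3, C=1, D=0, E=1)
step 2: fire t5:  (A=6, B=3, C=1, D=0, E=1) → (A=6, B=2, C=3, D=0, E=1)
step 3: fire t5:  (A=6, B=2, C=3, D=0, E=1) → (A=6, B=1, C=5, D=0, E=1)
step 4: fire t5:  (A=6, B=1, C=5, D=0, E=1) → (A=6, B=0, C=7, D=0, E=1)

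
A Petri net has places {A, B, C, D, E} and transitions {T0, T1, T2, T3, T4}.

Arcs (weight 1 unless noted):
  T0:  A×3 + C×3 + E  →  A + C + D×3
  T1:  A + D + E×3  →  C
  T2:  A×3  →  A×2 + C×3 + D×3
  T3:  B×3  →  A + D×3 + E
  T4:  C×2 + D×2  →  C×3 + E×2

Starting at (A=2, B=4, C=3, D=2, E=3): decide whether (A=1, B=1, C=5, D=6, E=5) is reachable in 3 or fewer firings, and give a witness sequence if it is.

depth 0: 1 marking
depth 1: 4 markings reached so far
depth 2: 8 markings reached so far
depth 3: 14 markings reached so far
target is not among the 14 markings reachable within 3 steps

NO — not reachable within 3 firings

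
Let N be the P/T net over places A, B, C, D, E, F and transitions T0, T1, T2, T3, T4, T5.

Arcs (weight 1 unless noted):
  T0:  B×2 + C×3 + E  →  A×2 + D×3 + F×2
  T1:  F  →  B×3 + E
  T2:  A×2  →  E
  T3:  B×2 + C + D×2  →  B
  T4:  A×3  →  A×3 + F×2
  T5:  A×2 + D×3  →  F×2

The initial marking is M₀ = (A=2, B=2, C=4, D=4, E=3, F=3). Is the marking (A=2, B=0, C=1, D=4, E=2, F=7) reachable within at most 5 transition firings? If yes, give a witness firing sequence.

YES — reachable via ⟨T0, T5⟩ (2 firings)

step 1: fire T0:  (A=2, B=2, C=4, D=4, E=3, F=3) → (A=4, B=0, C=1, D=7, E=2, F=5)
step 2: fire T5:  (A=4, B=0, C=1, D=7, E=2, F=5) → (A=2, B=0, C=1, D=4, E=2, F=7)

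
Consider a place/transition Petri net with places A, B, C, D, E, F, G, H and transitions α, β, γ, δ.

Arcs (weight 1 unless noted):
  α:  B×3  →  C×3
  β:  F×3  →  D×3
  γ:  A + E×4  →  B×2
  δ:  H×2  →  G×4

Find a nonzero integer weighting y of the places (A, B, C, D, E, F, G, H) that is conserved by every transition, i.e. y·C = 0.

Incidence matrix C (rows=places, cols=transitions):
        α    β    γ    δ
    A   0    0   -1    0
    B  -3    0    2    0
    C   3    0    0    0
    D   0    3    0    0
    E   0    0   -4    0
    F   0   -3    0    0
    G   0    0    0    4
    H   0    0    0   -2

Candidate y = [2, 1, 1, 0, 0, 0, 0, 0]; check y·C column-wise:
  col α: 2·0 + 1·-3 + 1·3 = 0
  col β: 2·0 + 1·0 + 1·0 + 0·3 + 0·-3 = 0
  col γ: 2·-1 + 1·2 + 1·0 + 0·-4 = 0
  col δ: 2·0 + 1·0 + 1·0 + 0·4 + 0·-2 = 0

y = (A:2, B:1, C:1, D:0, E:0, F:0, G:0, H:0)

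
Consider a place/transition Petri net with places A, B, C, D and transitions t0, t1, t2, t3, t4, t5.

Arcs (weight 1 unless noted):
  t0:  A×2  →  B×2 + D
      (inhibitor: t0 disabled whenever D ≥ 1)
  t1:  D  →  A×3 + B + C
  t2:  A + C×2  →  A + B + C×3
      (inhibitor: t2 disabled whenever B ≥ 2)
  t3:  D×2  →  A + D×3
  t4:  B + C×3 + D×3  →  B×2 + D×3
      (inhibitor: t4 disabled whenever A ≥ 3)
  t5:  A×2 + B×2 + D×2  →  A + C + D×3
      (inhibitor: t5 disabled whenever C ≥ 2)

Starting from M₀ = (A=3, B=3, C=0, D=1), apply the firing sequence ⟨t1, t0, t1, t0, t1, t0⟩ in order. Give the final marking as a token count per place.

(A=6, B=12, C=3, D=1)

step 1: fire t1:  (A=3, B=3, C=0, D=1) → (A=6, B=4, C=1, D=0)
step 2: fire t0:  (A=6, B=4, C=1, D=0) → (A=4, B=6, C=1, D=1)
step 3: fire t1:  (A=4, B=6, C=1, D=1) → (A=7, B=7, C=2, D=0)
step 4: fire t0:  (A=7, B=7, C=2, D=0) → (A=5, B=9, C=2, D=1)
step 5: fire t1:  (A=5, B=9, C=2, D=1) → (A=8, B=10, C=3, D=0)
step 6: fire t0:  (A=8, B=10, C=3, D=0) → (A=6, B=12, C=3, D=1)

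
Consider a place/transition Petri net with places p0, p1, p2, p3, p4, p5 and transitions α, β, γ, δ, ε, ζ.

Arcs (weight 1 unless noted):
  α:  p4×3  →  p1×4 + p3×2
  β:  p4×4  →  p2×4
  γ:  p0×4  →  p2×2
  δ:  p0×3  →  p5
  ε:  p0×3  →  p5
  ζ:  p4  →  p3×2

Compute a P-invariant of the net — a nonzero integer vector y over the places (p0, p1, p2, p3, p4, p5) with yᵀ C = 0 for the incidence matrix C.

Incidence matrix C (rows=places, cols=transitions):
        α    β    γ    δ    ε    ζ
   p0   0    0   -4   -3   -3    0
   p1   4    0    0    0    0    0
   p2   0    4    2    0    0    0
   p3   2    0    0    0    0    2
   p4  -3   -4    0    0    0   -1
   p5   0    0    0    1    1    0

Candidate y = [1, 1, 2, 1, 2, 3]; check y·C column-wise:
  col α: 1·0 + 1·4 + 2·0 + 1·2 + 2·-3 + 3·0 = 0
  col β: 1·0 + 1·0 + 2·4 + 1·0 + 2·-4 + 3·0 = 0
  col γ: 1·-4 + 1·0 + 2·2 + 1·0 + 2·0 + 3·0 = 0
  col δ: 1·-3 + 1·0 + 2·0 + 1·0 + 2·0 + 3·1 = 0
  col ε: 1·-3 + 1·0 + 2·0 + 1·0 + 2·0 + 3·1 = 0
  col ζ: 1·0 + 1·0 + 2·0 + 1·2 + 2·-1 + 3·0 = 0

y = (p0:1, p1:1, p2:2, p3:1, p4:2, p5:3)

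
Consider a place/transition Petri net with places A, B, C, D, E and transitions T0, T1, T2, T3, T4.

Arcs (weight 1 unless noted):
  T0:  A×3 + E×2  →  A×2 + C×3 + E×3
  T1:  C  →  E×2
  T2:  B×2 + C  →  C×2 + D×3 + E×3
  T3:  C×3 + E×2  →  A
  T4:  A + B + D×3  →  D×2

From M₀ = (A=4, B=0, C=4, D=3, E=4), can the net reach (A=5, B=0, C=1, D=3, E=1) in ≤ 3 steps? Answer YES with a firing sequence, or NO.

step 1: fire T0:  (A=4, B=0, C=4, D=3, E=4) → (A=3, B=0, C=7, D=3, E=5)
step 2: fire T3:  (A=3, B=0, C=7, D=3, E=5) → (A=4, B=0, C=4, D=3, E=3)
step 3: fire T3:  (A=4, B=0, C=4, D=3, E=3) → (A=5, B=0, C=1, D=3, E=1)

YES — reachable via ⟨T0, T3, T3⟩ (3 firings)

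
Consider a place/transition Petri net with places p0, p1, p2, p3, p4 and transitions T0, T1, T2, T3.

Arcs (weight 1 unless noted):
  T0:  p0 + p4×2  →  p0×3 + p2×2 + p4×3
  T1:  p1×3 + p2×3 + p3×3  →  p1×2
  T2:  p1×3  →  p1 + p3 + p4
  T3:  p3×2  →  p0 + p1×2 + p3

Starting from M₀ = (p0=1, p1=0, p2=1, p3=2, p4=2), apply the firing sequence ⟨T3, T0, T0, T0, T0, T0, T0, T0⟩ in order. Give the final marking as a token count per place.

(p0=16, p1=2, p2=15, p3=1, p4=9)

step 1: fire T3:  (p0=1, p1=0, p2=1, p3=2, p4=2) → (p0=2, p1=2, p2=1, p3=1, p4=2)
step 2: fire T0:  (p0=2, p1=2, p2=1, p3=1, p4=2) → (p0=4, p1=2, p2=3, p3=1, p4=3)
step 3: fire T0:  (p0=4, p1=2, p2=3, p3=1, p4=3) → (p0=6, p1=2, p2=5, p3=1, p4=4)
step 4: fire T0:  (p0=6, p1=2, p2=5, p3=1, p4=4) → (p0=8, p1=2, p2=7, p3=1, p4=5)
step 5: fire T0:  (p0=8, p1=2, p2=7, p3=1, p4=5) → (p0=10, p1=2, p2=9, p3=1, p4=6)
step 6: fire T0:  (p0=10, p1=2, p2=9, p3=1, p4=6) → (p0=12, p1=2, p2=11, p3=1, p4=7)
step 7: fire T0:  (p0=12, p1=2, p2=11, p3=1, p4=7) → (p0=14, p1=2, p2=13, p3=1, p4=8)
step 8: fire T0:  (p0=14, p1=2, p2=13, p3=1, p4=8) → (p0=16, p1=2, p2=15, p3=1, p4=9)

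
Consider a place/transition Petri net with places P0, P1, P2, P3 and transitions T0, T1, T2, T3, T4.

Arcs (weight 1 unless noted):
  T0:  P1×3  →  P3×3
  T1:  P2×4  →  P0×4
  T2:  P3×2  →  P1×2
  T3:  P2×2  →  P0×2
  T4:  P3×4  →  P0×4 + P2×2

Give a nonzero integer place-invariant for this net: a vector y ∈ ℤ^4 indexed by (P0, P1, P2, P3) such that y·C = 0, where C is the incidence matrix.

y = (P0:2, P1:3, P2:2, P3:3)

Incidence matrix C (rows=places, cols=transitions):
       T0   T1   T2   T3   T4
   P0   0    4    0    2    4
   P1  -3    0    2    0    0
   P2   0   -4    0   -2    2
   P3   3    0   -2    0   -4

Candidate y = [2, 3, 2, 3]; check y·C column-wise:
  col T0: 2·0 + 3·-3 + 2·0 + 3·3 = 0
  col T1: 2·4 + 3·0 + 2·-4 + 3·0 = 0
  col T2: 2·0 + 3·2 + 2·0 + 3·-2 = 0
  col T3: 2·2 + 3·0 + 2·-2 + 3·0 = 0
  col T4: 2·4 + 3·0 + 2·2 + 3·-4 = 0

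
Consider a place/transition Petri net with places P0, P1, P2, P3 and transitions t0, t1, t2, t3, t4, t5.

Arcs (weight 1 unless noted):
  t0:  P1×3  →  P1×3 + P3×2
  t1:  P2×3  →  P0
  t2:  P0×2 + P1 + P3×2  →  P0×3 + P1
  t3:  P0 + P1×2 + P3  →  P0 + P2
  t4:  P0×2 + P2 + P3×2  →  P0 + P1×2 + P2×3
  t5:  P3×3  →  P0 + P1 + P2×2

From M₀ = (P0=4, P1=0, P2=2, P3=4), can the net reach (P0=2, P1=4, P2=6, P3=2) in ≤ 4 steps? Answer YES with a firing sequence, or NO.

step 1: fire t4:  (P0=4, P1=0, P2=2, P3=4) → (P0=3, P1=2, P2=4, P3=2)
step 2: fire t4:  (P0=3, P1=2, P2=4, P3=2) → (P0=2, P1=4, P2=6, P3=0)
step 3: fire t0:  (P0=2, P1=4, P2=6, P3=0) → (P0=2, P1=4, P2=6, P3=2)

YES — reachable via ⟨t4, t4, t0⟩ (3 firings)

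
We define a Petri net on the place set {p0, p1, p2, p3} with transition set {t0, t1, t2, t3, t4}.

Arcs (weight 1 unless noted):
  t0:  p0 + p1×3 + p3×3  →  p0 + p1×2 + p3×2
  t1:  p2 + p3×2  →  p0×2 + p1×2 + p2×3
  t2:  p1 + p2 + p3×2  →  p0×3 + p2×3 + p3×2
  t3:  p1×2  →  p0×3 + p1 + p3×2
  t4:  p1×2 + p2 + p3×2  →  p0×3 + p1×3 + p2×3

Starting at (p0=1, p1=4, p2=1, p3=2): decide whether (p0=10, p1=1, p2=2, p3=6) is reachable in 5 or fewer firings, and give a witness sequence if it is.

NO — not reachable within 5 firings

depth 0: 1 marking
depth 1: 5 markings reached so far
depth 2: 13 markings reached so far
depth 3: 30 markings reached so far
depth 4: 52 markings reached so far
depth 5: 83 markings reached so far
target is not among the 83 markings reachable within 5 steps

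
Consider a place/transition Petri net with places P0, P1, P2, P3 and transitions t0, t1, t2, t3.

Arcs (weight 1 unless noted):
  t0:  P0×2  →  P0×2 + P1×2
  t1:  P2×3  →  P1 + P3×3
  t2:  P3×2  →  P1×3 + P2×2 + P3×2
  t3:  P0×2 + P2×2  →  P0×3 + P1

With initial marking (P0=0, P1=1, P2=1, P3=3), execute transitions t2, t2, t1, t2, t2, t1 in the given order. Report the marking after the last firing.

step 1: fire t2:  (P0=0, P1=1, P2=1, P3=3) → (P0=0, P1=4, P2=3, P3=3)
step 2: fire t2:  (P0=0, P1=4, P2=3, P3=3) → (P0=0, P1=7, P2=5, P3=3)
step 3: fire t1:  (P0=0, P1=7, P2=5, P3=3) → (P0=0, P1=8, P2=2, P3=6)
step 4: fire t2:  (P0=0, P1=8, P2=2, P3=6) → (P0=0, P1=11, P2=4, P3=6)
step 5: fire t2:  (P0=0, P1=11, P2=4, P3=6) → (P0=0, P1=14, P2=6, P3=6)
step 6: fire t1:  (P0=0, P1=14, P2=6, P3=6) → (P0=0, P1=15, P2=3, P3=9)

(P0=0, P1=15, P2=3, P3=9)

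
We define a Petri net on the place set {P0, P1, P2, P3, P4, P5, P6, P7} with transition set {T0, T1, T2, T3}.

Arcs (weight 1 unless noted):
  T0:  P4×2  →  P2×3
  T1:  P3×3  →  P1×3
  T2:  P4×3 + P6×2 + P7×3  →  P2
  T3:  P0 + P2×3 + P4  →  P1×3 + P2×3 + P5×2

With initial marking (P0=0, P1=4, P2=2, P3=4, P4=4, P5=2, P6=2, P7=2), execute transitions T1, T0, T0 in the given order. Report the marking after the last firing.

(P0=0, P1=7, P2=8, P3=1, P4=0, P5=2, P6=2, P7=2)

step 1: fire T1:  (P0=0, P1=4, P2=2, P3=4, P4=4, P5=2, P6=2, P7=2) → (P0=0, P1=7, P2=2, P3=1, P4=4, P5=2, P6=2, P7=2)
step 2: fire T0:  (P0=0, P1=7, P2=2, P3=1, P4=4, P5=2, P6=2, P7=2) → (P0=0, P1=7, P2=5, P3=1, P4=2, P5=2, P6=2, P7=2)
step 3: fire T0:  (P0=0, P1=7, P2=5, P3=1, P4=2, P5=2, P6=2, P7=2) → (P0=0, P1=7, P2=8, P3=1, P4=0, P5=2, P6=2, P7=2)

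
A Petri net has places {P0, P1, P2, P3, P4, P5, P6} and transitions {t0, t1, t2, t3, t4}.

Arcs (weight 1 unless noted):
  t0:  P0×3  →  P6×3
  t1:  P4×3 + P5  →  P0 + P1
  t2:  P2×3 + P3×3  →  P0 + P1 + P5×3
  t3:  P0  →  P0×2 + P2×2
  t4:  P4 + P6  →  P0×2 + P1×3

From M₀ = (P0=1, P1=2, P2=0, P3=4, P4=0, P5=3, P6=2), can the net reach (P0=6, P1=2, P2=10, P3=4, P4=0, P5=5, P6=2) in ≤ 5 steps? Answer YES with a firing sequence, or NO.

depth 0: 1 marking
depth 1: 2 markings reached so far
depth 2: 3 markings reached so far
depth 3: 6 markings reached so far
depth 4: 10 markings reached so far
depth 5: 14 markings reached so far
target is not among the 14 markings reachable within 5 steps

NO — not reachable within 5 firings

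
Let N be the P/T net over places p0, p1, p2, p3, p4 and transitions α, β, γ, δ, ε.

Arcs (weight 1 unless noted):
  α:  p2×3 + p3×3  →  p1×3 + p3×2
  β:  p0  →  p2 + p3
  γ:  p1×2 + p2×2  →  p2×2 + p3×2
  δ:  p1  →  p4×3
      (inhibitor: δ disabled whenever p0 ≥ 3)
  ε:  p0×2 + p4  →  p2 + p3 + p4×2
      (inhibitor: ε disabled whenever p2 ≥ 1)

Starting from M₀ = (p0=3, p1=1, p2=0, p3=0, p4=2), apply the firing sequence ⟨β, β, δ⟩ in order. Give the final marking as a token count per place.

(p0=1, p1=0, p2=2, p3=2, p4=5)

step 1: fire β:  (p0=3, p1=1, p2=0, p3=0, p4=2) → (p0=2, p1=1, p2=1, p3=1, p4=2)
step 2: fire β:  (p0=2, p1=1, p2=1, p3=1, p4=2) → (p0=1, p1=1, p2=2, p3=2, p4=2)
step 3: fire δ:  (p0=1, p1=1, p2=2, p3=2, p4=2) → (p0=1, p1=0, p2=2, p3=2, p4=5)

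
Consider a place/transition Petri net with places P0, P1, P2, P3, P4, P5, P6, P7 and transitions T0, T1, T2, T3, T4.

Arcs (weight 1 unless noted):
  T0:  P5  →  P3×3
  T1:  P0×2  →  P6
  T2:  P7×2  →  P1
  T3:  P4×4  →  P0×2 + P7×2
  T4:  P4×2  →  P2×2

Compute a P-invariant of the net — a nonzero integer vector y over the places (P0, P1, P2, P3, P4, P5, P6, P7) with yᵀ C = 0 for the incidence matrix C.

y = (P0:0, P1:0, P2:0, P3:1, P4:0, P5:3, P6:0, P7:0)

Incidence matrix C (rows=places, cols=transitions):
       T0   T1   T2   T3   T4
   P0   0   -2    0    2    0
   P1   0    0    1    0    0
   P2   0    0    0    0    2
   P3   3    0    0    0    0
   P4   0    0    0   -4   -2
   P5  -1    0    0    0    0
   P6   0    1    0    0    0
   P7   0    0   -2    2    0

Candidate y = [0, 0, 0, 1, 0, 3, 0, 0]; check y·C column-wise:
  col T0: 1·3 + 3·-1 = 0
  col T1: 0·-2 + 1·0 + 3·0 + 0·1 = 0
  col T2: 0·1 + 1·0 + 3·0 + 0·-2 = 0
  col T3: 0·2 + 1·0 + 0·-4 + 3·0 + 0·2 = 0
  col T4: 0·2 + 1·0 + 0·-2 + 3·0 = 0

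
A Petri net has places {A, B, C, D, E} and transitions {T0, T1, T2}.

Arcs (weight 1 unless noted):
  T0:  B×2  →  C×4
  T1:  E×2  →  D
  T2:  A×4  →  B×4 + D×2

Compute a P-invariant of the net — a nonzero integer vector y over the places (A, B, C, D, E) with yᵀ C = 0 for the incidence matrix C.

y = (A:2, B:2, C:1, D:0, E:0)

Incidence matrix C (rows=places, cols=transitions):
       T0   T1   T2
    A   0    0   -4
    B  -2    0    4
    C   4    0    0
    D   0    1    2
    E   0   -2    0

Candidate y = [2, 2, 1, 0, 0]; check y·C column-wise:
  col T0: 2·0 + 2·-2 + 1·4 = 0
  col T1: 2·0 + 2·0 + 1·0 + 0·1 + 0·-2 = 0
  col T2: 2·-4 + 2·4 + 1·0 + 0·2 = 0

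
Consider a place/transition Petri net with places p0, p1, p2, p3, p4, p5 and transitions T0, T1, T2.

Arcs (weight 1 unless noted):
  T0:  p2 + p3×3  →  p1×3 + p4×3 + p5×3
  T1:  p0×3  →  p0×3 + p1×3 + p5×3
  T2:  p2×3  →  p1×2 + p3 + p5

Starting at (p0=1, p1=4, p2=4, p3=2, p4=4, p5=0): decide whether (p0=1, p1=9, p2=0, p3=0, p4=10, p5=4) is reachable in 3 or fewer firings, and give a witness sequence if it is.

depth 0: 1 marking
depth 1: 2 markings reached so far
depth 2: 3 markings reached so far
depth 3: 3 markings reached so far
(frontier empty at depth 3; search complete)
target is not among the 3 markings reachable within 3 steps

NO — not reachable within 3 firings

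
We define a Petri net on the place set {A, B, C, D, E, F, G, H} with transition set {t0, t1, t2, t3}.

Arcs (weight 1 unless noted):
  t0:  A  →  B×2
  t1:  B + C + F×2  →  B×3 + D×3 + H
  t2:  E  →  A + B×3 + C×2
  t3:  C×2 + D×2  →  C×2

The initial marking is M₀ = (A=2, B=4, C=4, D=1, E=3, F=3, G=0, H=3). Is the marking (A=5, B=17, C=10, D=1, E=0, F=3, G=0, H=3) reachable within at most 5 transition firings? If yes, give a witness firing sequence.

NO — not reachable within 5 firings

depth 0: 1 marking
depth 1: 4 markings reached so far
depth 2: 10 markings reached so far
depth 3: 19 markings reached so far
depth 4: 30 markings reached so far
depth 5: 41 markings reached so far
target is not among the 41 markings reachable within 5 steps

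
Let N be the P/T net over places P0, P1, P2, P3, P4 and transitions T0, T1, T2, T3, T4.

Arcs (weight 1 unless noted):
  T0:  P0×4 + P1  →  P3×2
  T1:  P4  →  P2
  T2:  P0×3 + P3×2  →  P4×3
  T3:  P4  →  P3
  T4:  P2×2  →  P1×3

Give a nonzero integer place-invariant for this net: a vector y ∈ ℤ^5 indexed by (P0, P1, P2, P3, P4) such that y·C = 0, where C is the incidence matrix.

Incidence matrix C (rows=places, cols=transitions):
       T0   T1   T2   T3   T4
   P0  -4    0   -3    0    0
   P1  -1    0    0    0    3
   P2   0    1    0    0   -2
   P3   2    0   -2    1    0
   P4   0   -1    3   -1    0

Candidate y = [1, 2, 3, 3, 3]; check y·C column-wise:
  col T0: 1·-4 + 2·-1 + 3·0 + 3·2 + 3·0 = 0
  col T1: 1·0 + 2·0 + 3·1 + 3·0 + 3·-1 = 0
  col T2: 1·-3 + 2·0 + 3·0 + 3·-2 + 3·3 = 0
  col T3: 1·0 + 2·0 + 3·0 + 3·1 + 3·-1 = 0
  col T4: 1·0 + 2·3 + 3·-2 + 3·0 + 3·0 = 0

y = (P0:1, P1:2, P2:3, P3:3, P4:3)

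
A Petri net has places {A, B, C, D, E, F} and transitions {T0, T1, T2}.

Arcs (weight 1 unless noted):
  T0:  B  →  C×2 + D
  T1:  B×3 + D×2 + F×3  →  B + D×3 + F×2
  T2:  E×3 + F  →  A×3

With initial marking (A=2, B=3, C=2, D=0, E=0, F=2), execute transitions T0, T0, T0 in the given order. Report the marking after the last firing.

step 1: fire T0:  (A=2, B=3, C=2, D=0, E=0, F=2) → (A=2, B=2, C=4, D=1, E=0, F=2)
step 2: fire T0:  (A=2, B=2, C=4, D=1, E=0, F=2) → (A=2, B=1, C=6, D=2, E=0, F=2)
step 3: fire T0:  (A=2, B=1, C=6, D=2, E=0, F=2) → (A=2, B=0, C=8, D=3, E=0, F=2)

(A=2, B=0, C=8, D=3, E=0, F=2)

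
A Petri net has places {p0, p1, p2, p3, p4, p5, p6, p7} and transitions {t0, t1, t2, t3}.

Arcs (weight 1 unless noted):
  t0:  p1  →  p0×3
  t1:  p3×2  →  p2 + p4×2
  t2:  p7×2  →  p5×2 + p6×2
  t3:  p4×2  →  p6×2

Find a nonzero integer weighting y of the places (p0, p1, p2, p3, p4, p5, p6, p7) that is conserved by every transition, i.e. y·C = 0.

y = (p0:1, p1:3, p2:0, p3:0, p4:0, p5:0, p6:0, p7:0)

Incidence matrix C (rows=places, cols=transitions):
       t0   t1   t2   t3
   p0   3    0    0    0
   p1  -1    0    0    0
   p2   0    1    0    0
   p3   0   -2    0    0
   p4   0    2    0   -2
   p5   0    0    2    0
   p6   0    0    2    2
   p7   0    0   -2    0

Candidate y = [1, 3, 0, 0, 0, 0, 0, 0]; check y·C column-wise:
  col t0: 1·3 + 3·-1 = 0
  col t1: 1·0 + 3·0 + 0·1 + 0·-2 + 0·2 = 0
  col t2: 1·0 + 3·0 + 0·2 + 0·2 + 0·-2 = 0
  col t3: 1·0 + 3·0 + 0·-2 + 0·2 = 0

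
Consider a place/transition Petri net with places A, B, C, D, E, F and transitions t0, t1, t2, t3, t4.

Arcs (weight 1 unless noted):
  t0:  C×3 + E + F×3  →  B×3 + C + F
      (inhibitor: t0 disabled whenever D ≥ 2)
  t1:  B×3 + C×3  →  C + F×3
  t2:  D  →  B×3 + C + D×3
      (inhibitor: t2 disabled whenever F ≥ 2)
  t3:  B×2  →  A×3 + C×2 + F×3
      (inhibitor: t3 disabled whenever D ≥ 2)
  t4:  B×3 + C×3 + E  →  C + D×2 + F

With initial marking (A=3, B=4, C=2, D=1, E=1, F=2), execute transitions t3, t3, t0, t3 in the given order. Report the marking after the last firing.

step 1: fire t3:  (A=3, B=4, C=2, D=1, E=1, F=2) → (A=6, B=2, C=4, D=1, E=1, F=5)
step 2: fire t3:  (A=6, B=2, C=4, D=1, E=1, F=5) → (A=9, B=0, C=6, D=1, E=1, F=8)
step 3: fire t0:  (A=9, B=0, C=6, D=1, E=1, F=8) → (A=9, B=3, C=4, D=1, E=0, F=6)
step 4: fire t3:  (A=9, B=3, C=4, D=1, E=0, F=6) → (A=12, B=1, C=6, D=1, E=0, F=9)

(A=12, B=1, C=6, D=1, E=0, F=9)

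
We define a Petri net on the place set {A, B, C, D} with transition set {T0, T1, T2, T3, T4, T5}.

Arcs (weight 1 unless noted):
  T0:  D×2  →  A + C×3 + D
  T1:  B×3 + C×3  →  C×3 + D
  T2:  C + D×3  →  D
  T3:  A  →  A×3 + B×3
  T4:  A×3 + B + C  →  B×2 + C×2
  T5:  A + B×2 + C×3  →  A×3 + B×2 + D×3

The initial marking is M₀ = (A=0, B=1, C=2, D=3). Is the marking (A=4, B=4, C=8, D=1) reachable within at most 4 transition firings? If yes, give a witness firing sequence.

step 1: fire T0:  (A=0, B=1, C=2, D=3) → (A=1, B=1, C=5, D=2)
step 2: fire T0:  (A=1, B=1, C=5, D=2) → (A=2, B=1, C=8, D=1)
step 3: fire T3:  (A=2, B=1, C=8, D=1) → (A=4, B=4, C=8, D=1)

YES — reachable via ⟨T0, T0, T3⟩ (3 firings)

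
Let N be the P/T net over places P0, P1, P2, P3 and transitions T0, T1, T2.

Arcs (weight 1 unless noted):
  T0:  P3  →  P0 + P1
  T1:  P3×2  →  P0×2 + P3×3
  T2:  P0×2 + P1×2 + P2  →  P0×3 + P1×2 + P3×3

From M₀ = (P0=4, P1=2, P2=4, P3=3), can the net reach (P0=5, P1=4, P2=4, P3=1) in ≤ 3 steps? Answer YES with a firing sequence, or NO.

NO — not reachable within 3 firings

depth 0: 1 marking
depth 1: 4 markings reached so far
depth 2: 10 markings reached so far
depth 3: 20 markings reached so far
target is not among the 20 markings reachable within 3 steps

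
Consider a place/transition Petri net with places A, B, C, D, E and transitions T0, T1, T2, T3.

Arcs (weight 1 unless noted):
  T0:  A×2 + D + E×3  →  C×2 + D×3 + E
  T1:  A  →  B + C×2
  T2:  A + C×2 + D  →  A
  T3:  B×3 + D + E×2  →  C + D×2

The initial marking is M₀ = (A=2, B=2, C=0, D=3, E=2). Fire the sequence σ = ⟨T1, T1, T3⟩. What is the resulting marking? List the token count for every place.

(A=0, B=1, C=5, D=4, E=0)

step 1: fire T1:  (A=2, B=2, C=0, D=3, E=2) → (A=1, B=3, C=2, D=3, E=2)
step 2: fire T1:  (A=1, B=3, C=2, D=3, E=2) → (A=0, B=4, C=4, D=3, E=2)
step 3: fire T3:  (A=0, B=4, C=4, D=3, E=2) → (A=0, B=1, C=5, D=4, E=0)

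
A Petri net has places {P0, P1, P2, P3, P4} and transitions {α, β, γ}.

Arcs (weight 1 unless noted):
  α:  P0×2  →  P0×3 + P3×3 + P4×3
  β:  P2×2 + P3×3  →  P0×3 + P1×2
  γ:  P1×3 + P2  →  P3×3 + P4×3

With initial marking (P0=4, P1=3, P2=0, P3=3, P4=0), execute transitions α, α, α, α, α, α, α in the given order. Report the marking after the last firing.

step 1: fire α:  (P0=4, P1=3, P2=0, P3=3, P4=0) → (P0=5, P1=3, P2=0, P3=6, P4=3)
step 2: fire α:  (P0=5, P1=3, P2=0, P3=6, P4=3) → (P0=6, P1=3, P2=0, P3=9, P4=6)
step 3: fire α:  (P0=6, P1=3, P2=0, P3=9, P4=6) → (P0=7, P1=3, P2=0, P3=12, P4=9)
step 4: fire α:  (P0=7, P1=3, P2=0, P3=12, P4=9) → (P0=8, P1=3, P2=0, P3=15, P4=12)
step 5: fire α:  (P0=8, P1=3, P2=0, P3=15, P4=12) → (P0=9, P1=3, P2=0, P3=18, P4=15)
step 6: fire α:  (P0=9, P1=3, P2=0, P3=18, P4=15) → (P0=10, P1=3, P2=0, P3=21, P4=18)
step 7: fire α:  (P0=10, P1=3, P2=0, P3=21, P4=18) → (P0=11, P1=3, P2=0, P3=24, P4=21)

(P0=11, P1=3, P2=0, P3=24, P4=21)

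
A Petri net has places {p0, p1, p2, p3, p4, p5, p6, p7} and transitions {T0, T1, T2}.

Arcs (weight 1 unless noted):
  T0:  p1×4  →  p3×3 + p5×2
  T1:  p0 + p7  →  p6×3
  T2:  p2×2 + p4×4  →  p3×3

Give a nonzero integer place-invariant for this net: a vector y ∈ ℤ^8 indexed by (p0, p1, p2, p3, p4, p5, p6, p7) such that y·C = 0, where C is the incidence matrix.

Incidence matrix C (rows=places, cols=transitions):
       T0   T1   T2
   p0   0   -1    0
   p1  -4    0    0
   p2   0    0   -2
   p3   3    0    3
   p4   0    0   -4
   p5   2    0    0
   p6   0    3    0
   p7   0   -1    0

Candidate y = [0, 3, 6, 4, 0, 0, 0, 0]; check y·C column-wise:
  col T0: 3·-4 + 6·0 + 4·3 + 0·2 = 0
  col T1: 0·-1 + 3·0 + 6·0 + 4·0 + 0·3 + 0·-1 = 0
  col T2: 3·0 + 6·-2 + 4·3 + 0·-4 = 0

y = (p0:0, p1:3, p2:6, p3:4, p4:0, p5:0, p6:0, p7:0)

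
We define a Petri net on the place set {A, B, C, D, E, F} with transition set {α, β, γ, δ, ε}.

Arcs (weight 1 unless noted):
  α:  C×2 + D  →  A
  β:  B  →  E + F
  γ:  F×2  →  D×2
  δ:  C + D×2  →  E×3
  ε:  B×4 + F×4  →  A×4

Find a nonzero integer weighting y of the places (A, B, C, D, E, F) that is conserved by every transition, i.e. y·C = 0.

Incidence matrix C (rows=places, cols=transitions):
        α    β    γ    δ    ε
    A   1    0    0    0    4
    B   0   -1    0    0   -4
    C  -2    0    0   -1    0
    D  -1    0    2   -2    0
    E   0    1    0    3    0
    F   0    1   -2    0   -4

Candidate y = [3, 2, 1, 1, 1, 1]; check y·C column-wise:
  col α: 3·1 + 2·0 + 1·-2 + 1·-1 + 1·0 + 1·0 = 0
  col β: 3·0 + 2·-1 + 1·0 + 1·0 + 1·1 + 1·1 = 0
  col γ: 3·0 + 2·0 + 1·0 + 1·2 + 1·0 + 1·-2 = 0
  col δ: 3·0 + 2·0 + 1·-1 + 1·-2 + 1·3 + 1·0 = 0
  col ε: 3·4 + 2·-4 + 1·0 + 1·0 + 1·0 + 1·-4 = 0

y = (A:3, B:2, C:1, D:1, E:1, F:1)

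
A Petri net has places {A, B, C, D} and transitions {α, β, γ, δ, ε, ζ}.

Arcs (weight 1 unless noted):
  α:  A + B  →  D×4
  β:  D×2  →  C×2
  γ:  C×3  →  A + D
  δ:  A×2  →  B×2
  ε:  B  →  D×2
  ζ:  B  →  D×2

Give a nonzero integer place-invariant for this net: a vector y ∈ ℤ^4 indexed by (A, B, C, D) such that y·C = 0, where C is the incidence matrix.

y = (A:2, B:2, C:1, D:1)

Incidence matrix C (rows=places, cols=transitions):
        α    β    γ    δ    ε    ζ
    A  -1    0    1   -2    0    0
    B  -1    0    0    2   -1   -1
    C   0    2   -3    0    0    0
    D   4   -2    1    0    2    2

Candidate y = [2, 2, 1, 1]; check y·C column-wise:
  col α: 2·-1 + 2·-1 + 1·0 + 1·4 = 0
  col β: 2·0 + 2·0 + 1·2 + 1·-2 = 0
  col γ: 2·1 + 2·0 + 1·-3 + 1·1 = 0
  col δ: 2·-2 + 2·2 + 1·0 + 1·0 = 0
  col ε: 2·0 + 2·-1 + 1·0 + 1·2 = 0
  col ζ: 2·0 + 2·-1 + 1·0 + 1·2 = 0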